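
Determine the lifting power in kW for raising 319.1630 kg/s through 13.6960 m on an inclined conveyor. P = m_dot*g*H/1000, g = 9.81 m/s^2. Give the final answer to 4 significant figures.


P = 319.1630 * 9.81 * 13.6960 / 1000
P = 42.88 kW


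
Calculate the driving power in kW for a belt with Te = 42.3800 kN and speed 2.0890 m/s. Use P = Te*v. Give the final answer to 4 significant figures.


P = Te * v = 42.3800 * 2.0890
P = 88.53 kW


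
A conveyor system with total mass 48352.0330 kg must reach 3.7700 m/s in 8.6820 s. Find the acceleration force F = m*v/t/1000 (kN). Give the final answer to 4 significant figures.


F = 48352.0330 * 3.7700 / 8.6820 / 1000
F = 21.00 kN


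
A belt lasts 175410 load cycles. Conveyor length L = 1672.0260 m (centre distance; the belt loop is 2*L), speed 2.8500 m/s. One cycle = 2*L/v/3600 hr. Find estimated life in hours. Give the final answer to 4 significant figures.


cycle_time = 2 * 1672.0260 / 2.8500 / 3600 = 0.325931 hr
life = 175410 * 0.325931 = 57170 hours


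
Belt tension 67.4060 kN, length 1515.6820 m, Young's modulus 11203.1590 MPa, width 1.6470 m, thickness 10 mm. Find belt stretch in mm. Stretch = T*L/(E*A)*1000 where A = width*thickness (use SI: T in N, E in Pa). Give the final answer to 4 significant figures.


A = 1.6470 * 0.01 = 0.01647 m^2
Stretch = 67.4060*1000 * 1515.6820 / (11203.1590e6 * 0.01647) * 1000
Stretch = 553.7 mm


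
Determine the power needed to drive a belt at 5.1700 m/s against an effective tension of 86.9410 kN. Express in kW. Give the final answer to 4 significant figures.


P = Te * v = 86.9410 * 5.1700
P = 449.5 kW


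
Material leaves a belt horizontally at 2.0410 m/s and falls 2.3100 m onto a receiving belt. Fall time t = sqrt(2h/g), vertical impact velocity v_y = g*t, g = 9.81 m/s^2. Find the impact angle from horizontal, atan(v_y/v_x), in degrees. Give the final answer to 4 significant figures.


t = sqrt(2*2.3100/9.81) = 0.686257 s
v_y = 9.81 * 0.686257 = 6.73218 m/s
angle = atan(6.73218 / 2.0410) = 73.13 deg


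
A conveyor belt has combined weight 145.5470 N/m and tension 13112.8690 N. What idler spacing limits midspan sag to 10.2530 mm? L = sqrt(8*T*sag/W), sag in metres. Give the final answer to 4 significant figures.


sag = 10.2530/1000 = 0.010253 m
L = sqrt(8 * 13112.8690 * 0.010253 / 145.5470)
L = 2.718 m


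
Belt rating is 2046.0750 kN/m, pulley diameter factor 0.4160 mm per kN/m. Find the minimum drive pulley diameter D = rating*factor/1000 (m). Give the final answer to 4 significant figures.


D = 2046.0750 * 0.4160 / 1000
D = 0.8512 m


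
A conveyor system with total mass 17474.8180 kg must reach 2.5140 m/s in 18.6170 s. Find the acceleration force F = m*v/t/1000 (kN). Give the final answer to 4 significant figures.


F = 17474.8180 * 2.5140 / 18.6170 / 1000
F = 2.360 kN


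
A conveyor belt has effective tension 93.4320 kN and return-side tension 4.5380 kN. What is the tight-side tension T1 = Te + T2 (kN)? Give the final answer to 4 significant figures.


T1 = Te + T2 = 93.4320 + 4.5380
T1 = 97.97 kN


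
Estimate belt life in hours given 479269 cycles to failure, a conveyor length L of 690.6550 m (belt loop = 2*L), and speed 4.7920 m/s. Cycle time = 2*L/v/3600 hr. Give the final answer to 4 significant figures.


cycle_time = 2 * 690.6550 / 4.7920 / 3600 = 0.0800704 hr
life = 479269 * 0.0800704 = 38380 hours


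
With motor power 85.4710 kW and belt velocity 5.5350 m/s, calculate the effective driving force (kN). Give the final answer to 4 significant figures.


Te = P / v = 85.4710 / 5.5350
Te = 15.44 kN


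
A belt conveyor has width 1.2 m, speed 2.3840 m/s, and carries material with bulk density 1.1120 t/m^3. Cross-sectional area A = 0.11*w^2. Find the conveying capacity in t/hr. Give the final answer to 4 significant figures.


A = 0.11 * 1.2^2 = 0.1584 m^2
C = 0.1584 * 2.3840 * 1.1120 * 3600
C = 1512 t/hr


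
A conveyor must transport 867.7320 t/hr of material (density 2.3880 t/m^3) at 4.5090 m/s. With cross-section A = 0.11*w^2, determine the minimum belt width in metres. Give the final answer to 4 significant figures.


A_req = 867.7320 / (4.5090 * 2.3880 * 3600) = 0.0223856 m^2
w = sqrt(0.0223856 / 0.11)
w = 0.4511 m


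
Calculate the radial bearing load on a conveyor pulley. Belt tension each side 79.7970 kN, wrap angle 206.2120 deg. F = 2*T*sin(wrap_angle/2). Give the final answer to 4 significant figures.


F = 2 * 79.7970 * sin(206.2120/2 deg)
F = 155.4 kN


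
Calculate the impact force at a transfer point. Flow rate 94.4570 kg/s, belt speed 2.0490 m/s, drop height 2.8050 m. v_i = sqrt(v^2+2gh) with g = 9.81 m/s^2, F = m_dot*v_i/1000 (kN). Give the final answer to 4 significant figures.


v_i = sqrt(2.0490^2 + 2*9.81*2.8050) = 7.69627 m/s
F = 94.4570 * 7.69627 / 1000
F = 0.7270 kN


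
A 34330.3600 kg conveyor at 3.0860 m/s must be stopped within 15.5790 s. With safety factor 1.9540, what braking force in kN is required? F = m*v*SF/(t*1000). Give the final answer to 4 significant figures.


F = 34330.3600 * 3.0860 / 15.5790 * 1.9540 / 1000
F = 13.29 kN


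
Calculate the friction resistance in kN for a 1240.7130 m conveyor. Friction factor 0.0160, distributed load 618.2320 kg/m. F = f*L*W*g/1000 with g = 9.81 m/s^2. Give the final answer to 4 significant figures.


F = 0.0160 * 1240.7130 * 618.2320 * 9.81 / 1000
F = 120.4 kN


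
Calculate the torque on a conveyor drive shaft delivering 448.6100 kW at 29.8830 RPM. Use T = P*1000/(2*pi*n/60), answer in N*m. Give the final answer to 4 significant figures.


omega = 2*pi*29.8830/60 = 3.12934 rad/s
T = 448.6100*1000 / 3.12934
T = 143400 N*m


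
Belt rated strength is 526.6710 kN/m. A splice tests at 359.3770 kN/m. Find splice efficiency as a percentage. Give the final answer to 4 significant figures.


Eff = 359.3770 / 526.6710 * 100
Eff = 68.24 %


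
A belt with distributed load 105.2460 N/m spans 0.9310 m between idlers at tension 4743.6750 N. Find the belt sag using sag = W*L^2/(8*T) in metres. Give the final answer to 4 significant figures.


sag = 105.2460 * 0.9310^2 / (8 * 4743.6750)
sag = 0.002404 m


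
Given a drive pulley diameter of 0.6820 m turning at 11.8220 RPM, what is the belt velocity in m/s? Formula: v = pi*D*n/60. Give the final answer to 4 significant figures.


v = pi * 0.6820 * 11.8220 / 60
v = 0.4222 m/s


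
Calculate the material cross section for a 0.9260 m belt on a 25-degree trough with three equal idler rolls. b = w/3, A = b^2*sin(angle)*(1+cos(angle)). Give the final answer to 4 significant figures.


b = 0.9260/3 = 0.308667 m
A = 0.308667^2 * sin(25 deg) * (1 + cos(25 deg))
A = 0.07676 m^2


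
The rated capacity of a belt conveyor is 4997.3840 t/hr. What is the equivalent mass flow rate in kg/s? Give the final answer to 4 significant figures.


m_dot = 4997.3840 * 1000 / 3600
m_dot = 1388 kg/s


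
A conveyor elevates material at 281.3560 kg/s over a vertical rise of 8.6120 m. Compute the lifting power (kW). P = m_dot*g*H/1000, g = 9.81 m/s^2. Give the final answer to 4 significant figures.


P = 281.3560 * 9.81 * 8.6120 / 1000
P = 23.77 kW


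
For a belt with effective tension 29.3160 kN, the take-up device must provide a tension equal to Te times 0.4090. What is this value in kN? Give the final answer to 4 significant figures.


T_tu = 29.3160 * 0.4090
T_tu = 11.99 kN


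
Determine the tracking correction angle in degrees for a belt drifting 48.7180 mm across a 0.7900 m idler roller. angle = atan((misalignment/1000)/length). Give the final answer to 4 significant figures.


misalign_m = 48.7180 / 1000 = 0.048718 m
angle = atan(0.048718 / 0.7900)
angle = 3.529 deg


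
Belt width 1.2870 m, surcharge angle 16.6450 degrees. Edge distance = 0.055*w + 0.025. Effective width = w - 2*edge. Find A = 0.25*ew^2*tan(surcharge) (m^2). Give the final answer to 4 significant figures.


edge = 0.055*1.2870 + 0.025 = 0.095785 m
ew = 1.2870 - 2*0.095785 = 1.09543 m
A = 0.25 * 1.09543^2 * tan(16.6450 deg)
A = 0.08969 m^2


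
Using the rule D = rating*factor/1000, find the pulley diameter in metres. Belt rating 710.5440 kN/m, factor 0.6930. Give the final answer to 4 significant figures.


D = 710.5440 * 0.6930 / 1000
D = 0.4924 m


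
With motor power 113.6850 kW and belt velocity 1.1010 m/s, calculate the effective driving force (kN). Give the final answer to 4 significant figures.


Te = P / v = 113.6850 / 1.1010
Te = 103.3 kN


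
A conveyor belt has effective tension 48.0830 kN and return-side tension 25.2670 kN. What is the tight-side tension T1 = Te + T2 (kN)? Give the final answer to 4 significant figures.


T1 = Te + T2 = 48.0830 + 25.2670
T1 = 73.35 kN


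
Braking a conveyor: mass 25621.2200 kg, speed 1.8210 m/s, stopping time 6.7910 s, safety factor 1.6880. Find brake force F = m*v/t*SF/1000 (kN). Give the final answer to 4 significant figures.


F = 25621.2200 * 1.8210 / 6.7910 * 1.6880 / 1000
F = 11.60 kN


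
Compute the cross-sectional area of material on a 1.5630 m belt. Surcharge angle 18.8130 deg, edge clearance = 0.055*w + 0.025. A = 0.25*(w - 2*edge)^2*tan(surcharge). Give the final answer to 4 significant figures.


edge = 0.055*1.5630 + 0.025 = 0.110965 m
ew = 1.5630 - 2*0.110965 = 1.34107 m
A = 0.25 * 1.34107^2 * tan(18.8130 deg)
A = 0.1532 m^2


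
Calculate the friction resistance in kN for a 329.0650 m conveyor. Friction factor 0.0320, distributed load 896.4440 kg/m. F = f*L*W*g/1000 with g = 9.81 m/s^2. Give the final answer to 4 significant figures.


F = 0.0320 * 329.0650 * 896.4440 * 9.81 / 1000
F = 92.60 kN


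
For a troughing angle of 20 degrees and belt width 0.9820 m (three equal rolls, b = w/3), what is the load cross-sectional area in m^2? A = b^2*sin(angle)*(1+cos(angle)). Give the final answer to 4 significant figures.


b = 0.9820/3 = 0.327333 m
A = 0.327333^2 * sin(20 deg) * (1 + cos(20 deg))
A = 0.07108 m^2


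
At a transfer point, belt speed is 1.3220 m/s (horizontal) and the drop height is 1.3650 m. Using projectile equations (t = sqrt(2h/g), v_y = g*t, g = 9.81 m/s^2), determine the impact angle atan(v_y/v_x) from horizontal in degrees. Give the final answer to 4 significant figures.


t = sqrt(2*1.3650/9.81) = 0.52753 s
v_y = 9.81 * 0.52753 = 5.17507 m/s
angle = atan(5.17507 / 1.3220) = 75.67 deg


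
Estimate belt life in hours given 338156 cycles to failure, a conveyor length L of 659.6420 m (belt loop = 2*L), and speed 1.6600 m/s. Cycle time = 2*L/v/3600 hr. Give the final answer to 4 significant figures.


cycle_time = 2 * 659.6420 / 1.6600 / 3600 = 0.220764 hr
life = 338156 * 0.220764 = 74650 hours


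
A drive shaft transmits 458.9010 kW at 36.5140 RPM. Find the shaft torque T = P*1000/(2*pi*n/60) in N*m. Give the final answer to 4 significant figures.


omega = 2*pi*36.5140/60 = 3.82374 rad/s
T = 458.9010*1000 / 3.82374
T = 120000 N*m


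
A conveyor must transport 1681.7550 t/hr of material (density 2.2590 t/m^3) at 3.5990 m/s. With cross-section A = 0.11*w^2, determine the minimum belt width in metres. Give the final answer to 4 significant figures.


A_req = 1681.7550 / (3.5990 * 2.2590 * 3600) = 0.0574595 m^2
w = sqrt(0.0574595 / 0.11)
w = 0.7227 m


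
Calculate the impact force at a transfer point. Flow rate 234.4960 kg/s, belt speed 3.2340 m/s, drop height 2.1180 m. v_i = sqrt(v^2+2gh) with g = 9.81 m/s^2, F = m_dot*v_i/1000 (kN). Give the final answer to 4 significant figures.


v_i = sqrt(3.2340^2 + 2*9.81*2.1180) = 7.21207 m/s
F = 234.4960 * 7.21207 / 1000
F = 1.691 kN


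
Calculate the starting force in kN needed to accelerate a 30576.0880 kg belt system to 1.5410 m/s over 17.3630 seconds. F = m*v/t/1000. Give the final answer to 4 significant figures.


F = 30576.0880 * 1.5410 / 17.3630 / 1000
F = 2.714 kN


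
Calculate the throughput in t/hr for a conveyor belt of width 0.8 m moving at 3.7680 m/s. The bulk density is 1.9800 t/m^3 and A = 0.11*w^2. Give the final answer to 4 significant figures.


A = 0.11 * 0.8^2 = 0.0704 m^2
C = 0.0704 * 3.7680 * 1.9800 * 3600
C = 1891 t/hr


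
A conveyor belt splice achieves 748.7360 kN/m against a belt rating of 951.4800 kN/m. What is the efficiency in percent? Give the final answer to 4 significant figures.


Eff = 748.7360 / 951.4800 * 100
Eff = 78.69 %


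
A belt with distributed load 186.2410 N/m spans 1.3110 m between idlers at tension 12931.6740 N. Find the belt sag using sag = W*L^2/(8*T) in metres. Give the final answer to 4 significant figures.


sag = 186.2410 * 1.3110^2 / (8 * 12931.6740)
sag = 0.003094 m


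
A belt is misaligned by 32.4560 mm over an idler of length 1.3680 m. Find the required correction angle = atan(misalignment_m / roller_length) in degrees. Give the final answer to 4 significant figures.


misalign_m = 32.4560 / 1000 = 0.032456 m
angle = atan(0.032456 / 1.3680)
angle = 1.359 deg


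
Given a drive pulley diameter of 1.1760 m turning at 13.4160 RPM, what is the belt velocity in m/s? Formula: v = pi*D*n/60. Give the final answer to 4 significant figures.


v = pi * 1.1760 * 13.4160 / 60
v = 0.8261 m/s


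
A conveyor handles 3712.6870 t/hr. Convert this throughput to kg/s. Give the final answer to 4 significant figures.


m_dot = 3712.6870 * 1000 / 3600
m_dot = 1031 kg/s


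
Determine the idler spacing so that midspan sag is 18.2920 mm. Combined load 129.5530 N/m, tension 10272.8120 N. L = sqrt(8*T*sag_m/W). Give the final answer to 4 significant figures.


sag = 18.2920/1000 = 0.018292 m
L = sqrt(8 * 10272.8120 * 0.018292 / 129.5530)
L = 3.406 m


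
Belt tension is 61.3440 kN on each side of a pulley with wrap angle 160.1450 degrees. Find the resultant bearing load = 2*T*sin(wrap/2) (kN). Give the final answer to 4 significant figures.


F = 2 * 61.3440 * sin(160.1450/2 deg)
F = 120.9 kN


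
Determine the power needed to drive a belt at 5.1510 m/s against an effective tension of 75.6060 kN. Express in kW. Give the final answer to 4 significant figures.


P = Te * v = 75.6060 * 5.1510
P = 389.4 kW


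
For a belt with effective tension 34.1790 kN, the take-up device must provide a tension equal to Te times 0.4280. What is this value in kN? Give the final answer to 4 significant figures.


T_tu = 34.1790 * 0.4280
T_tu = 14.63 kN


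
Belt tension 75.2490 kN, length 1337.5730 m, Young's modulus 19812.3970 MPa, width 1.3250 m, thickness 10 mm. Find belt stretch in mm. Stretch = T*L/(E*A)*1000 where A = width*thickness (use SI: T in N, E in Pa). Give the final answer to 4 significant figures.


A = 1.3250 * 0.01 = 0.01325 m^2
Stretch = 75.2490*1000 * 1337.5730 / (19812.3970e6 * 0.01325) * 1000
Stretch = 383.4 mm


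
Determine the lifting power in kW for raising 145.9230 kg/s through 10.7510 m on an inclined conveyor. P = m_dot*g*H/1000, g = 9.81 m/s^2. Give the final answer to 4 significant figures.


P = 145.9230 * 9.81 * 10.7510 / 1000
P = 15.39 kW


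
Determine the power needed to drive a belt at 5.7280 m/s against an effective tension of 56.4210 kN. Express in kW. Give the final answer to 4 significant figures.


P = Te * v = 56.4210 * 5.7280
P = 323.2 kW


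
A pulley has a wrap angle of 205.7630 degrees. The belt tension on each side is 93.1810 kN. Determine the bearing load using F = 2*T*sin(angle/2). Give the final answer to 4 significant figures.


F = 2 * 93.1810 * sin(205.7630/2 deg)
F = 181.7 kN


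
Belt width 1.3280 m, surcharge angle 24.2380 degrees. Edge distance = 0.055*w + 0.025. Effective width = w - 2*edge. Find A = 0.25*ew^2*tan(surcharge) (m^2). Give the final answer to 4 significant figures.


edge = 0.055*1.3280 + 0.025 = 0.09804 m
ew = 1.3280 - 2*0.09804 = 1.13192 m
A = 0.25 * 1.13192^2 * tan(24.2380 deg)
A = 0.1442 m^2


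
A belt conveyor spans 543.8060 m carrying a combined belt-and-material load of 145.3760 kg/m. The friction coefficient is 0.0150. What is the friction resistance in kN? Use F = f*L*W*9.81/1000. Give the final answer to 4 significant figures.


F = 0.0150 * 543.8060 * 145.3760 * 9.81 / 1000
F = 11.63 kN


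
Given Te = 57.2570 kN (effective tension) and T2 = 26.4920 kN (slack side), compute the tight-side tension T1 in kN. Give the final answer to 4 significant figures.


T1 = Te + T2 = 57.2570 + 26.4920
T1 = 83.75 kN


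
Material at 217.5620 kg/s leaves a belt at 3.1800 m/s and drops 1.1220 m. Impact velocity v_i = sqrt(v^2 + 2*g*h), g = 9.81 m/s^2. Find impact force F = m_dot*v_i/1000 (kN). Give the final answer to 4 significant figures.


v_i = sqrt(3.1800^2 + 2*9.81*1.1220) = 5.66798 m/s
F = 217.5620 * 5.66798 / 1000
F = 1.233 kN


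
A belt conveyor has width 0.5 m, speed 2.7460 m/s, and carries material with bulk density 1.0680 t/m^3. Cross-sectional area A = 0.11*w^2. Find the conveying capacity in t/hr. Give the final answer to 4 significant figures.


A = 0.11 * 0.5^2 = 0.0275 m^2
C = 0.0275 * 2.7460 * 1.0680 * 3600
C = 290.3 t/hr


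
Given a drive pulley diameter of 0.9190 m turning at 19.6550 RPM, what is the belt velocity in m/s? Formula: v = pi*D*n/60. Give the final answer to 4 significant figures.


v = pi * 0.9190 * 19.6550 / 60
v = 0.9458 m/s


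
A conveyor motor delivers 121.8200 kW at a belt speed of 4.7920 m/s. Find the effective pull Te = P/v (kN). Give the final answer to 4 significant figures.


Te = P / v = 121.8200 / 4.7920
Te = 25.42 kN


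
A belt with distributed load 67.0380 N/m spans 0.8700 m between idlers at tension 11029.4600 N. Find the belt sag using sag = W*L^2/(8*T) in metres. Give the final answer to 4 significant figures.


sag = 67.0380 * 0.8700^2 / (8 * 11029.4600)
sag = 0.0005751 m


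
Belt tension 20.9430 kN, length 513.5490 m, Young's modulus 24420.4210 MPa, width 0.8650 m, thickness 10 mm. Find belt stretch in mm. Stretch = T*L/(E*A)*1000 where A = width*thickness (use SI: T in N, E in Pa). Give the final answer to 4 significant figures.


A = 0.8650 * 0.01 = 0.00865 m^2
Stretch = 20.9430*1000 * 513.5490 / (24420.4210e6 * 0.00865) * 1000
Stretch = 50.92 mm


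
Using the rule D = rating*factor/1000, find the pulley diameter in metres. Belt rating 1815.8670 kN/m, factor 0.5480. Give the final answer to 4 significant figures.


D = 1815.8670 * 0.5480 / 1000
D = 0.9951 m


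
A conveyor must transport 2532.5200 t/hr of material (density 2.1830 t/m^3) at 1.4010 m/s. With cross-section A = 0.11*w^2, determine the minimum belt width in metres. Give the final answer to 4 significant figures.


A_req = 2532.5200 / (1.4010 * 2.1830 * 3600) = 0.230016 m^2
w = sqrt(0.230016 / 0.11)
w = 1.446 m


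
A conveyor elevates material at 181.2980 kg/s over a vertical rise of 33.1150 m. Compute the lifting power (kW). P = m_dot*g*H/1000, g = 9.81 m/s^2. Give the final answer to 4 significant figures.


P = 181.2980 * 9.81 * 33.1150 / 1000
P = 58.90 kW


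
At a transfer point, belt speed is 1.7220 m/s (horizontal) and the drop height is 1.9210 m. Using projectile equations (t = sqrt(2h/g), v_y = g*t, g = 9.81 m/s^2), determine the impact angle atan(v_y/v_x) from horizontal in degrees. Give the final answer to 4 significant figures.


t = sqrt(2*1.9210/9.81) = 0.625812 s
v_y = 9.81 * 0.625812 = 6.13922 m/s
angle = atan(6.13922 / 1.7220) = 74.33 deg


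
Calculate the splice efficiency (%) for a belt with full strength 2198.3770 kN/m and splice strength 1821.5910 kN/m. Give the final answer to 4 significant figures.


Eff = 1821.5910 / 2198.3770 * 100
Eff = 82.86 %


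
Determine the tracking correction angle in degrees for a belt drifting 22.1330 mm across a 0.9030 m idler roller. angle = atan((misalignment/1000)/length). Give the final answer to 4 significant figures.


misalign_m = 22.1330 / 1000 = 0.022133 m
angle = atan(0.022133 / 0.9030)
angle = 1.404 deg


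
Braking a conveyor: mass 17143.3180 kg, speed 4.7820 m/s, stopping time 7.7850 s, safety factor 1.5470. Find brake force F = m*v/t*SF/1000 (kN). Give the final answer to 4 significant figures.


F = 17143.3180 * 4.7820 / 7.7850 * 1.5470 / 1000
F = 16.29 kN


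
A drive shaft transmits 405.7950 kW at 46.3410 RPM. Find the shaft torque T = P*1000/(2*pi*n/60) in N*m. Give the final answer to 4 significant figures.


omega = 2*pi*46.3410/60 = 4.85282 rad/s
T = 405.7950*1000 / 4.85282
T = 83620 N*m


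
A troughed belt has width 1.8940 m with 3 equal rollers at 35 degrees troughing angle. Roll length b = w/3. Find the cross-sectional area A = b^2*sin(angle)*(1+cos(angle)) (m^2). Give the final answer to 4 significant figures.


b = 1.8940/3 = 0.631333 m
A = 0.631333^2 * sin(35 deg) * (1 + cos(35 deg))
A = 0.4159 m^2


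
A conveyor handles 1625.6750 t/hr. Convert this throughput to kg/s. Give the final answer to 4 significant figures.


m_dot = 1625.6750 * 1000 / 3600
m_dot = 451.6 kg/s


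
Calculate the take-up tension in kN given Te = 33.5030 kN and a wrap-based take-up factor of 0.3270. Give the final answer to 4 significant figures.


T_tu = 33.5030 * 0.3270
T_tu = 10.96 kN


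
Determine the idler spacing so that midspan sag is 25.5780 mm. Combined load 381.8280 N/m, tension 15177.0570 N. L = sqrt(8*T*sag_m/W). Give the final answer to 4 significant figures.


sag = 25.5780/1000 = 0.025578 m
L = sqrt(8 * 15177.0570 * 0.025578 / 381.8280)
L = 2.852 m


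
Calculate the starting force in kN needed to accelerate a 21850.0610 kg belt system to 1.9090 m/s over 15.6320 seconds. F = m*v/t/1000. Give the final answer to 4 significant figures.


F = 21850.0610 * 1.9090 / 15.6320 / 1000
F = 2.668 kN


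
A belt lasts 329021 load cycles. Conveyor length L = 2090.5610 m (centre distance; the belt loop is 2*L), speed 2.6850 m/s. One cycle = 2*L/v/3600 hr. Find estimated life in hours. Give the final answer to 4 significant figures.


cycle_time = 2 * 2090.5610 / 2.6850 / 3600 = 0.43256 hr
life = 329021 * 0.43256 = 142300 hours


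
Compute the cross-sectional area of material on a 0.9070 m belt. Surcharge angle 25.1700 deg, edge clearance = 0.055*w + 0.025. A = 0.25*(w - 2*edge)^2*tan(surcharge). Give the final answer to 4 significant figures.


edge = 0.055*0.9070 + 0.025 = 0.074885 m
ew = 0.9070 - 2*0.074885 = 0.75723 m
A = 0.25 * 0.75723^2 * tan(25.1700 deg)
A = 0.06736 m^2


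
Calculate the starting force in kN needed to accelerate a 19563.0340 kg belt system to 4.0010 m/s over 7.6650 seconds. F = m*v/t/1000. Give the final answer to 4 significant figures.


F = 19563.0340 * 4.0010 / 7.6650 / 1000
F = 10.21 kN


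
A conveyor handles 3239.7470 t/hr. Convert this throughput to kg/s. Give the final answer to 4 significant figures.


m_dot = 3239.7470 * 1000 / 3600
m_dot = 899.9 kg/s


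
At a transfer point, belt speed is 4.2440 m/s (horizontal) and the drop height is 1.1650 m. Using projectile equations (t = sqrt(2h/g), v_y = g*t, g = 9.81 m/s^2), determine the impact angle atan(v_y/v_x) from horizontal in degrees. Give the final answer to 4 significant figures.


t = sqrt(2*1.1650/9.81) = 0.487353 s
v_y = 9.81 * 0.487353 = 4.78093 m/s
angle = atan(4.78093 / 4.2440) = 48.40 deg


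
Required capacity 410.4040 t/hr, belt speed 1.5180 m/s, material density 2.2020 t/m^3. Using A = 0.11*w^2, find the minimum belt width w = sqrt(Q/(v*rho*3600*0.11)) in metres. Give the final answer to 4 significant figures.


A_req = 410.4040 / (1.5180 * 2.2020 * 3600) = 0.0341052 m^2
w = sqrt(0.0341052 / 0.11)
w = 0.5568 m


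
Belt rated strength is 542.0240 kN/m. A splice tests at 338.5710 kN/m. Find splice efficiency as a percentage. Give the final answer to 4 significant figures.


Eff = 338.5710 / 542.0240 * 100
Eff = 62.46 %


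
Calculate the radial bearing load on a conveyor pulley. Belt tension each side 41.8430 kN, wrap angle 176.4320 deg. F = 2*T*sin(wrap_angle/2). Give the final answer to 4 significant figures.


F = 2 * 41.8430 * sin(176.4320/2 deg)
F = 83.65 kN


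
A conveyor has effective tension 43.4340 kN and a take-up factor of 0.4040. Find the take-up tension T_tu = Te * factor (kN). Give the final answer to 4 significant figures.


T_tu = 43.4340 * 0.4040
T_tu = 17.55 kN


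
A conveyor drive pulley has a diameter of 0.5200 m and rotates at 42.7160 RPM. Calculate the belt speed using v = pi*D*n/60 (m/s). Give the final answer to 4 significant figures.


v = pi * 0.5200 * 42.7160 / 60
v = 1.163 m/s


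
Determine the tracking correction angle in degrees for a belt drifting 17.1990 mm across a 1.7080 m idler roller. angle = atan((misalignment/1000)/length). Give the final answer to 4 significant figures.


misalign_m = 17.1990 / 1000 = 0.017199 m
angle = atan(0.017199 / 1.7080)
angle = 0.5769 deg


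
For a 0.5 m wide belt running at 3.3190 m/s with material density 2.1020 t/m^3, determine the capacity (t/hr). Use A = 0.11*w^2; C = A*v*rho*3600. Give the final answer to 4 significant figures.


A = 0.11 * 0.5^2 = 0.0275 m^2
C = 0.0275 * 3.3190 * 2.1020 * 3600
C = 690.7 t/hr


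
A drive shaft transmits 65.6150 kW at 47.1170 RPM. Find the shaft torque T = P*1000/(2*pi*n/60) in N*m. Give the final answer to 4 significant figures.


omega = 2*pi*47.1170/60 = 4.93408 rad/s
T = 65.6150*1000 / 4.93408
T = 13300 N*m


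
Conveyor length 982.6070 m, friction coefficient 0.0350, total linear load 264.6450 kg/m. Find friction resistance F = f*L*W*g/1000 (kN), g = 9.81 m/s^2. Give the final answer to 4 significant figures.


F = 0.0350 * 982.6070 * 264.6450 * 9.81 / 1000
F = 89.29 kN


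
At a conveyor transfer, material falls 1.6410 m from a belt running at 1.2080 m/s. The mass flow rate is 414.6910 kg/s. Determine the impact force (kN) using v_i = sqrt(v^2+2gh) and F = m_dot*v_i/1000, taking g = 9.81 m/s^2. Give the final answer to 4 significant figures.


v_i = sqrt(1.2080^2 + 2*9.81*1.6410) = 5.80135 m/s
F = 414.6910 * 5.80135 / 1000
F = 2.406 kN


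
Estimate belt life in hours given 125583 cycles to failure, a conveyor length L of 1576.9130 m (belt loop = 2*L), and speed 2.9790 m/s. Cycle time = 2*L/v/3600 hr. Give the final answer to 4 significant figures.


cycle_time = 2 * 1576.9130 / 2.9790 / 3600 = 0.294079 hr
life = 125583 * 0.294079 = 36930 hours


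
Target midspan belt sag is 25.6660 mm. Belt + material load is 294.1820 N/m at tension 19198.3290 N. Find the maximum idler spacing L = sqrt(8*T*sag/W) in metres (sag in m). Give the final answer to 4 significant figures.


sag = 25.6660/1000 = 0.025666 m
L = sqrt(8 * 19198.3290 * 0.025666 / 294.1820)
L = 3.661 m


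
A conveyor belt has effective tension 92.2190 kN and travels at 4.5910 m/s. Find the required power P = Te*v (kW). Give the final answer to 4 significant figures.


P = Te * v = 92.2190 * 4.5910
P = 423.4 kW


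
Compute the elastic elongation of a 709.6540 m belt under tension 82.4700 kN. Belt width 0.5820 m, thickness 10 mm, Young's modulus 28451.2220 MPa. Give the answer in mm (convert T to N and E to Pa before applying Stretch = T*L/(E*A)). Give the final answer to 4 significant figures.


A = 0.5820 * 0.01 = 0.00582 m^2
Stretch = 82.4700*1000 * 709.6540 / (28451.2220e6 * 0.00582) * 1000
Stretch = 353.4 mm


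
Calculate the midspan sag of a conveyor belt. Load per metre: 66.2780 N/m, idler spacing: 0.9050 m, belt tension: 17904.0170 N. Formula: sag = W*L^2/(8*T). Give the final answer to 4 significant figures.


sag = 66.2780 * 0.9050^2 / (8 * 17904.0170)
sag = 0.0003790 m


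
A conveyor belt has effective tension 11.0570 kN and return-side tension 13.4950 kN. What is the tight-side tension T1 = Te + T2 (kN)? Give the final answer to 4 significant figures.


T1 = Te + T2 = 11.0570 + 13.4950
T1 = 24.55 kN


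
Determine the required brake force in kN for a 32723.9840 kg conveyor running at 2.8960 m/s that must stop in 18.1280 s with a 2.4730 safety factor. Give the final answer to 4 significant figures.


F = 32723.9840 * 2.8960 / 18.1280 * 2.4730 / 1000
F = 12.93 kN


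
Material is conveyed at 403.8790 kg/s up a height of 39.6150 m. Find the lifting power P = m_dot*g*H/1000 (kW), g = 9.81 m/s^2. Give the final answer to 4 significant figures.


P = 403.8790 * 9.81 * 39.6150 / 1000
P = 157.0 kW


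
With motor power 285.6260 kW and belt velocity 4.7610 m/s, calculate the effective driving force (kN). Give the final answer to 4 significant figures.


Te = P / v = 285.6260 / 4.7610
Te = 59.99 kN


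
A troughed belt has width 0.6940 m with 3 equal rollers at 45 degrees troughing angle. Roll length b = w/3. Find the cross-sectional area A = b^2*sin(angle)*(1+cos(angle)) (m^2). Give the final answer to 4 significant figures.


b = 0.6940/3 = 0.231333 m
A = 0.231333^2 * sin(45 deg) * (1 + cos(45 deg))
A = 0.06460 m^2


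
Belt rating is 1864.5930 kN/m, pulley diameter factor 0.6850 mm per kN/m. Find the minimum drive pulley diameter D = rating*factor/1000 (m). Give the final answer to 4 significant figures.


D = 1864.5930 * 0.6850 / 1000
D = 1.277 m


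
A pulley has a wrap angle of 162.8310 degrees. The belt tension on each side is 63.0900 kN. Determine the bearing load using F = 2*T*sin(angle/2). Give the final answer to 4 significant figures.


F = 2 * 63.0900 * sin(162.8310/2 deg)
F = 124.8 kN


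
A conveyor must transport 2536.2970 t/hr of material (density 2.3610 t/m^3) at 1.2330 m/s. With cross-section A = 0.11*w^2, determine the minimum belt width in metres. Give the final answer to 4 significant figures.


A_req = 2536.2970 / (1.2330 * 2.3610 * 3600) = 0.242013 m^2
w = sqrt(0.242013 / 0.11)
w = 1.483 m


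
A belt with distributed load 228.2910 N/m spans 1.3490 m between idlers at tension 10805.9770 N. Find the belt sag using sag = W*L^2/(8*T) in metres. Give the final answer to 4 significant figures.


sag = 228.2910 * 1.3490^2 / (8 * 10805.9770)
sag = 0.004806 m


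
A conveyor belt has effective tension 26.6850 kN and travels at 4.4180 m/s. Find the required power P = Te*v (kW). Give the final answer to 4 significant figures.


P = Te * v = 26.6850 * 4.4180
P = 117.9 kW


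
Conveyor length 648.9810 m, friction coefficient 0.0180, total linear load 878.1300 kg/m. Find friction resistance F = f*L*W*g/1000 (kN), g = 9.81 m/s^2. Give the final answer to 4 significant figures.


F = 0.0180 * 648.9810 * 878.1300 * 9.81 / 1000
F = 100.6 kN


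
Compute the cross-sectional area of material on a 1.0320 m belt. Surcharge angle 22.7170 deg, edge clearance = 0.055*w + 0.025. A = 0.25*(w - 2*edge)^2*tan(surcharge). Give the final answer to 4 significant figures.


edge = 0.055*1.0320 + 0.025 = 0.08176 m
ew = 1.0320 - 2*0.08176 = 0.86848 m
A = 0.25 * 0.86848^2 * tan(22.7170 deg)
A = 0.07894 m^2


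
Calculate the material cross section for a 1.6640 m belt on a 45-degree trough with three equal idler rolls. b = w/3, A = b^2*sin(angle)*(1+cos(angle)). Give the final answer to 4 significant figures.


b = 1.6640/3 = 0.554667 m
A = 0.554667^2 * sin(45 deg) * (1 + cos(45 deg))
A = 0.3714 m^2


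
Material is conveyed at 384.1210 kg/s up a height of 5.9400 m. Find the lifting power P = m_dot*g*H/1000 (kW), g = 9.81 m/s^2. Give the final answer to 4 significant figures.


P = 384.1210 * 9.81 * 5.9400 / 1000
P = 22.38 kW


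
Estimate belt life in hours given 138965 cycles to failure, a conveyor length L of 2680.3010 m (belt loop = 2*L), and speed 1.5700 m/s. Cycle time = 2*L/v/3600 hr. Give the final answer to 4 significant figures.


cycle_time = 2 * 2680.3010 / 1.5700 / 3600 = 0.948443 hr
life = 138965 * 0.948443 = 131800 hours


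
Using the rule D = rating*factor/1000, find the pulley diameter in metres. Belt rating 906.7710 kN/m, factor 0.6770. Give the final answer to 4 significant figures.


D = 906.7710 * 0.6770 / 1000
D = 0.6139 m


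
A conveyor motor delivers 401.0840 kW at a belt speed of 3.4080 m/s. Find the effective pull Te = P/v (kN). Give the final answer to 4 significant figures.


Te = P / v = 401.0840 / 3.4080
Te = 117.7 kN


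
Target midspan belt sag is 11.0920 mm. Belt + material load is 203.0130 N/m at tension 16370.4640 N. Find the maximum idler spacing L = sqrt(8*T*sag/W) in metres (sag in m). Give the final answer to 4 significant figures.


sag = 11.0920/1000 = 0.011092 m
L = sqrt(8 * 16370.4640 * 0.011092 / 203.0130)
L = 2.675 m


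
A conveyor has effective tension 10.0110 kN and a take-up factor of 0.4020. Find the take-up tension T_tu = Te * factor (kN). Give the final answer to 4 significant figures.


T_tu = 10.0110 * 0.4020
T_tu = 4.024 kN


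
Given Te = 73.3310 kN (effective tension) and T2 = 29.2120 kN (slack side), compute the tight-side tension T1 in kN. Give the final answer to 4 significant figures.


T1 = Te + T2 = 73.3310 + 29.2120
T1 = 102.5 kN


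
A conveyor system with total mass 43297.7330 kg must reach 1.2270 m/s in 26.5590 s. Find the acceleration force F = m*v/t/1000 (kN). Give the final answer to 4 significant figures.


F = 43297.7330 * 1.2270 / 26.5590 / 1000
F = 2.000 kN


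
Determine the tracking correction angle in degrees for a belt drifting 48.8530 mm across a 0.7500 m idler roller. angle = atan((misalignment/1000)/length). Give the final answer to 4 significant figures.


misalign_m = 48.8530 / 1000 = 0.048853 m
angle = atan(0.048853 / 0.7500)
angle = 3.727 deg


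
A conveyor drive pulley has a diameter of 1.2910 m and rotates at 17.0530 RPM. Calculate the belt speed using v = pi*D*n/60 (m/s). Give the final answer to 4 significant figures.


v = pi * 1.2910 * 17.0530 / 60
v = 1.153 m/s


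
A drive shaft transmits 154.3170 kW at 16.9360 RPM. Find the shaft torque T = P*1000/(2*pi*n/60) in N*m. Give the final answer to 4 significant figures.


omega = 2*pi*16.9360/60 = 1.77353 rad/s
T = 154.3170*1000 / 1.77353
T = 87010 N*m


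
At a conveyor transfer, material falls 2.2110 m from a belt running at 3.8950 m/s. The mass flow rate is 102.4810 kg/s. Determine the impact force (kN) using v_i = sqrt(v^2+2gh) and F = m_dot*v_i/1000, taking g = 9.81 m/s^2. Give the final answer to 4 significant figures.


v_i = sqrt(3.8950^2 + 2*9.81*2.2110) = 7.65185 m/s
F = 102.4810 * 7.65185 / 1000
F = 0.7842 kN


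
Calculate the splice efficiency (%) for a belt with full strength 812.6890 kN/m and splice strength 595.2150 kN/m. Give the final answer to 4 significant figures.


Eff = 595.2150 / 812.6890 * 100
Eff = 73.24 %


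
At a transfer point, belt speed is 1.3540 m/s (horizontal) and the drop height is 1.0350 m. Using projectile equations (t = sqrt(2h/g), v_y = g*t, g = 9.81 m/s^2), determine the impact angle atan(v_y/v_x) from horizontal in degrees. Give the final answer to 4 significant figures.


t = sqrt(2*1.0350/9.81) = 0.459357 s
v_y = 9.81 * 0.459357 = 4.50629 m/s
angle = atan(4.50629 / 1.3540) = 73.28 deg


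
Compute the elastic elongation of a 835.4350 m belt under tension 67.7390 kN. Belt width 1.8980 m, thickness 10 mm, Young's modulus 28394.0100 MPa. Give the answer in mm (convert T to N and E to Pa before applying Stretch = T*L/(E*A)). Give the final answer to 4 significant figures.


A = 1.8980 * 0.01 = 0.01898 m^2
Stretch = 67.7390*1000 * 835.4350 / (28394.0100e6 * 0.01898) * 1000
Stretch = 105.0 mm


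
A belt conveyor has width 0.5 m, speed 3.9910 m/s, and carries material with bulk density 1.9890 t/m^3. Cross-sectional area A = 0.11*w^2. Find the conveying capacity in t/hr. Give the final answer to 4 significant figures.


A = 0.11 * 0.5^2 = 0.0275 m^2
C = 0.0275 * 3.9910 * 1.9890 * 3600
C = 785.9 t/hr


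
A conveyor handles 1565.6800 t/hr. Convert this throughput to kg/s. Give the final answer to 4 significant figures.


m_dot = 1565.6800 * 1000 / 3600
m_dot = 434.9 kg/s


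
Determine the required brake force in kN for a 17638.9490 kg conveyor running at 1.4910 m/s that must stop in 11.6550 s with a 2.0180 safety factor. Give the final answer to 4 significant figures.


F = 17638.9490 * 1.4910 / 11.6550 * 2.0180 / 1000
F = 4.554 kN


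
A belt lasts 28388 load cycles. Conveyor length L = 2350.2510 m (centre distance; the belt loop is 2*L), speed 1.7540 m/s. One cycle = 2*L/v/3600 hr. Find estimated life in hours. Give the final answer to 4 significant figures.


cycle_time = 2 * 2350.2510 / 1.7540 / 3600 = 0.74441 hr
life = 28388 * 0.74441 = 21130 hours


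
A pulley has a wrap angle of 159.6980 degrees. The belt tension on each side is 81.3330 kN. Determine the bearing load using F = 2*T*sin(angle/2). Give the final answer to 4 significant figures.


F = 2 * 81.3330 * sin(159.6980/2 deg)
F = 160.1 kN


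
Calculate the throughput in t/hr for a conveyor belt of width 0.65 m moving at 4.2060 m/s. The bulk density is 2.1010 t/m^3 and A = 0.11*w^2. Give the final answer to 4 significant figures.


A = 0.11 * 0.65^2 = 0.046475 m^2
C = 0.046475 * 4.2060 * 2.1010 * 3600
C = 1478 t/hr


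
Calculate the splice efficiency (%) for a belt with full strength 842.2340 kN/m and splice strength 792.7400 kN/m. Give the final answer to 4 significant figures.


Eff = 792.7400 / 842.2340 * 100
Eff = 94.12 %


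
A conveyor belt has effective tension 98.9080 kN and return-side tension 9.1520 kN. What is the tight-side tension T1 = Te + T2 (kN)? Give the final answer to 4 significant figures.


T1 = Te + T2 = 98.9080 + 9.1520
T1 = 108.1 kN


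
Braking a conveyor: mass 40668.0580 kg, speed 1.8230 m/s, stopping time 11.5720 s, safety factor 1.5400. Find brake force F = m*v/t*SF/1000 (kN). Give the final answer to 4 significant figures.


F = 40668.0580 * 1.8230 / 11.5720 * 1.5400 / 1000
F = 9.866 kN


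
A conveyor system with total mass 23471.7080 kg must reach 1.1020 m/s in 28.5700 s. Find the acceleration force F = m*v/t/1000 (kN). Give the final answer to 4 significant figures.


F = 23471.7080 * 1.1020 / 28.5700 / 1000
F = 0.9053 kN


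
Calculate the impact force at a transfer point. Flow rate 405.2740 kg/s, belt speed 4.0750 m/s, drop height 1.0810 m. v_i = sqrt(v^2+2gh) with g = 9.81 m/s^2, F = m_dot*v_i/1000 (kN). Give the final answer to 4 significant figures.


v_i = sqrt(4.0750^2 + 2*9.81*1.0810) = 6.14938 m/s
F = 405.2740 * 6.14938 / 1000
F = 2.492 kN


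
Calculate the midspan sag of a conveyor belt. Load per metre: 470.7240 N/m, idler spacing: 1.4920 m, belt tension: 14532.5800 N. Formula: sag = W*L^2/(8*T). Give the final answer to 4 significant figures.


sag = 470.7240 * 1.4920^2 / (8 * 14532.5800)
sag = 0.009013 m


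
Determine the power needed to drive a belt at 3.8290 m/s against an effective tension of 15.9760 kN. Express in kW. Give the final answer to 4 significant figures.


P = Te * v = 15.9760 * 3.8290
P = 61.17 kW


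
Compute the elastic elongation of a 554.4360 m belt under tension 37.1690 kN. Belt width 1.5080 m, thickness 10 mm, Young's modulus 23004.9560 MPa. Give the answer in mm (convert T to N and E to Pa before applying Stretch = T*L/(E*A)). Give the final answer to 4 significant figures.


A = 1.5080 * 0.01 = 0.01508 m^2
Stretch = 37.1690*1000 * 554.4360 / (23004.9560e6 * 0.01508) * 1000
Stretch = 59.40 mm


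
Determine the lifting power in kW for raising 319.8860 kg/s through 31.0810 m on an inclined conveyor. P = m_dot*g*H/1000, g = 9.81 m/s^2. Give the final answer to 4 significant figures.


P = 319.8860 * 9.81 * 31.0810 / 1000
P = 97.53 kW


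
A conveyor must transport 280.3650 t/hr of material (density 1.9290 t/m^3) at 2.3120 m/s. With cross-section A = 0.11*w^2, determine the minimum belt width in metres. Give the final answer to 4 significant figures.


A_req = 280.3650 / (2.3120 * 1.9290 * 3600) = 0.0174623 m^2
w = sqrt(0.0174623 / 0.11)
w = 0.3984 m


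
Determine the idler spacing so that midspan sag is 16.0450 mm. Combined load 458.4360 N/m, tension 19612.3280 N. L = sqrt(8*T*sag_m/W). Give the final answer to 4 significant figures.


sag = 16.0450/1000 = 0.016045 m
L = sqrt(8 * 19612.3280 * 0.016045 / 458.4360)
L = 2.343 m
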